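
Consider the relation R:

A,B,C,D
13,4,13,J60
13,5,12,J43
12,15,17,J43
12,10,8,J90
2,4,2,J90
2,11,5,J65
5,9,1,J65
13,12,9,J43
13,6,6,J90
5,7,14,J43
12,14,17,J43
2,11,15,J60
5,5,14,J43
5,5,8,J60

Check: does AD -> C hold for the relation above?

(A=13, D=J60): 1 row → C = 13 ✓
(A=13, D=J43): 2 rows → C takes values {12, 9} — violation
(A=12, D=J43): 2 rows → C = 17, 17 ✓
(A=12, D=J90): 1 row → C = 8 ✓
(A=2, D=J90): 1 row → C = 2 ✓
(A=2, D=J65): 1 row → C = 5 ✓
(A=5, D=J65): 1 row → C = 1 ✓
(A=13, D=J90): 1 row → C = 6 ✓
(A=5, D=J43): 2 rows → C = 14, 14 ✓
(A=2, D=J60): 1 row → C = 15 ✓
(A=5, D=J60): 1 row → C = 8 ✓
Two rows agree on AD but differ on C, so AD -> C does not hold.

No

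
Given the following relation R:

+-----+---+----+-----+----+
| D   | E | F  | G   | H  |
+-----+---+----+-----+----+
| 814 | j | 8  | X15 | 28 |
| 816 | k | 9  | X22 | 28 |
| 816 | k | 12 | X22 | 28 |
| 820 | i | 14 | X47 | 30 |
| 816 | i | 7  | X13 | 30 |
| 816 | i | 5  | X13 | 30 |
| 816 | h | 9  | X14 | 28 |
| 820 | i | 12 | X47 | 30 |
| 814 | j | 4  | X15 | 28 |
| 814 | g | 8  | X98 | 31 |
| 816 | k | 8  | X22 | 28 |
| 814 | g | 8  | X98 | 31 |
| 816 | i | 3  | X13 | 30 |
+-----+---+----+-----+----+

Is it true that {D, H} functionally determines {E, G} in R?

(D=814, H=28): 2 rows → {E,G} = (j, X15), (j, X15) ✓
(D=816, H=28): 4 rows → {E,G} takes values {(k, X22), (h, X14)} — violation
(D=820, H=30): 2 rows → {E,G} = (i, X47), (i, X47) ✓
(D=816, H=30): 3 rows → {E,G} = (i, X13), (i, X13), (i, X13) ✓
(D=814, H=31): 2 rows → {E,G} = (g, X98), (g, X98) ✓
Two rows agree on {D, H} but differ on {E, G}, so {D, H} -> {E, G} does not hold.

No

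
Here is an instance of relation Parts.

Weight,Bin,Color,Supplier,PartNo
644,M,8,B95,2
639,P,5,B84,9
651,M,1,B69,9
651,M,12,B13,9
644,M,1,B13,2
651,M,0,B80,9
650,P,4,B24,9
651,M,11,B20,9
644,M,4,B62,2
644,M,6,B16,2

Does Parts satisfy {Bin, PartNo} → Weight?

(Bin=M, PartNo=2): 4 rows → Weight = 644, 644, 644, 644 ✓
(Bin=P, PartNo=9): 2 rows → Weight takes values {639, 650} — violation
(Bin=M, PartNo=9): 4 rows → Weight = 651, 651, 651, 651 ✓
Two rows agree on {Bin, PartNo} but differ on Weight, so {Bin, PartNo} → Weight does not hold.

No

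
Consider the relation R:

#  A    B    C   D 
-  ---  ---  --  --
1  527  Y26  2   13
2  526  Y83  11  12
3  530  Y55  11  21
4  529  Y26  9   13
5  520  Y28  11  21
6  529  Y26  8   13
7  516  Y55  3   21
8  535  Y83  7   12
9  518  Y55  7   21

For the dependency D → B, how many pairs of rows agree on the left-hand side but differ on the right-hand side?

D=13: all 3 rows agree on B — 0 pairs.
D=12: all 2 rows agree on B — 0 pairs.
D=21: violating pairs (3,5), (5,7), (5,9) — 3 pairs.

3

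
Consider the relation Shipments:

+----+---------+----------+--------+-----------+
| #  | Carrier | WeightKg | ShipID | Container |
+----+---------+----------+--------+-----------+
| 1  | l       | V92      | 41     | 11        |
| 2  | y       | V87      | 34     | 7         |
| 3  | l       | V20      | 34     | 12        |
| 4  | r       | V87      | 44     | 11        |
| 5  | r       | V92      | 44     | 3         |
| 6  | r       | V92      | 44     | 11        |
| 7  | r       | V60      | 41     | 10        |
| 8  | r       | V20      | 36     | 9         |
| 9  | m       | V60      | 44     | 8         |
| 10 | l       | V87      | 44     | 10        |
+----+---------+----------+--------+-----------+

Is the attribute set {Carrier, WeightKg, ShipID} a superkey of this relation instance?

Rows 5 and 6 have the same {Carrier, WeightKg, ShipID} value (Carrier=r, WeightKg=V92, ShipID=44) but are distinct tuples, so {Carrier, WeightKg, ShipID} does not determine every attribute — not a superkey.

No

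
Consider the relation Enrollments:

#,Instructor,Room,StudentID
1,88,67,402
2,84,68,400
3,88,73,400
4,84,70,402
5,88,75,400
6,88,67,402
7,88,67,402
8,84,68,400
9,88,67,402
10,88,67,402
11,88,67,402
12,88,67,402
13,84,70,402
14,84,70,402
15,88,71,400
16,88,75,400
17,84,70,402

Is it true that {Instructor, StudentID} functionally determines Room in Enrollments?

No

(Instructor=88, StudentID=402): rows 1, 6, 7, 9, 10, 11, 12 → Room = 67, 67, 67, 67, 67, 67, 67 ✓
(Instructor=84, StudentID=400): rows 2, 8 → Room = 68, 68 ✓
(Instructor=88, StudentID=400): rows 3, 5, 15, 16 → Room takes values {73, 75, 71} — violation
(Instructor=84, StudentID=402): rows 4, 13, 14, 17 → Room = 70, 70, 70, 70 ✓
Two rows agree on {Instructor, StudentID} but differ on Room, so {Instructor, StudentID} → Room does not hold.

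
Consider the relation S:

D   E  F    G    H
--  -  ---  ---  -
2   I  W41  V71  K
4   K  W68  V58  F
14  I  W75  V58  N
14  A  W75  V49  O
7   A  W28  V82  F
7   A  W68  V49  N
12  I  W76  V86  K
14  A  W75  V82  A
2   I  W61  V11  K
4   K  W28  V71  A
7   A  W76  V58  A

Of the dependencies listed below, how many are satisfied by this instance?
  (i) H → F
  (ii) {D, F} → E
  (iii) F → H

(i) H → F: H=K: 3 rows → F takes values {W41, W76, W61} — violation; H=F: 2 rows → F takes values {W68, W28} — violation; H=N: 2 rows → F takes values {W75, W68} — violation; H=A: 3 rows → F takes values {W75, W28, W76} — violation — fails.
(ii) {D, F} → E: (D=14, F=W75): 3 rows → E takes values {I, A} — violation — fails.
(iii) F → H: F=W68: 2 rows → H takes values {F, N} — violation; F=W75: 3 rows → H takes values {N, O, A} — violation; F=W28: 2 rows → H takes values {F, A} — violation; F=W76: 2 rows → H takes values {K, A} — violation — fails.
None of the 3 dependencies hold.

0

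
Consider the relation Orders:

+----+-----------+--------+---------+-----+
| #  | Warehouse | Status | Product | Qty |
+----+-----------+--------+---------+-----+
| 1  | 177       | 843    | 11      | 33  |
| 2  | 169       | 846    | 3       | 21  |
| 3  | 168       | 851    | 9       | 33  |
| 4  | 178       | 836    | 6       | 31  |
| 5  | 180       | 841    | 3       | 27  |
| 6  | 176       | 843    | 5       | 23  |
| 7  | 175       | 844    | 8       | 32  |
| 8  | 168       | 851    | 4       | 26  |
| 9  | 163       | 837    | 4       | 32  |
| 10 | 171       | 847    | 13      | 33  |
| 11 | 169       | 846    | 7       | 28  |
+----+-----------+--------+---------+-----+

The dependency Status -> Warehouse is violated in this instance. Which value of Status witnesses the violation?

843

Status=843: rows 1, 6 → Warehouse takes values {177, 176} — violation
Status=846: rows 2, 11 → Warehouse = 169, 169 ✓
Status=851: rows 3, 8 → Warehouse = 168, 168 ✓
Status=836: row 4 → Warehouse = 178 ✓
Status=841: row 5 → Warehouse = 180 ✓
Status=844: row 7 → Warehouse = 175 ✓
Status=837: row 9 → Warehouse = 163 ✓
Status=847: row 10 → Warehouse = 171 ✓
The only Status value with inconsistent Warehouse is Status=843.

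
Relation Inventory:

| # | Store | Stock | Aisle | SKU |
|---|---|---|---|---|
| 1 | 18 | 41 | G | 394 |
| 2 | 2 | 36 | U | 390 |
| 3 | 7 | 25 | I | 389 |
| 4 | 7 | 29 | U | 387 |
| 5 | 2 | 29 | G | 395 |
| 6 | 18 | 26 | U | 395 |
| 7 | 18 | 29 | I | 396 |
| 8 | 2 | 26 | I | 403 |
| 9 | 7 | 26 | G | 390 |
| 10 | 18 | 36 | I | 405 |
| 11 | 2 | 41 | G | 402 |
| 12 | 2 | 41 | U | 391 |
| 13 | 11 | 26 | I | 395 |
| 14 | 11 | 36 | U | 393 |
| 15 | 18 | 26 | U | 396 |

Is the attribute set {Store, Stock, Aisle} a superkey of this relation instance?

Rows 6 and 15 have the same {Store, Stock, Aisle} value (Store=18, Stock=26, Aisle=U) but are distinct tuples, so {Store, Stock, Aisle} does not determine every attribute — not a superkey.

No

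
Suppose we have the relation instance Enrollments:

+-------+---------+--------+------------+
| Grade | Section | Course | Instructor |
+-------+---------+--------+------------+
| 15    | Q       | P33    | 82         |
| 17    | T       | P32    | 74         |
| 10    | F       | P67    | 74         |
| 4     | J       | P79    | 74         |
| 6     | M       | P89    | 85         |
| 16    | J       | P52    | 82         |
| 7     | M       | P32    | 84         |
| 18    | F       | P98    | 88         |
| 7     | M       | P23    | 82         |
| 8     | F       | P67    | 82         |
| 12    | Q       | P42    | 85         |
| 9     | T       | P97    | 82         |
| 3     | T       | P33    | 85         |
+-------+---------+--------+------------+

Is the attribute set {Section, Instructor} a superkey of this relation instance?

All 13 rows have distinct {Section, Instructor} values, so {Section, Instructor} → (all attributes) holds and {Section, Instructor} is a superkey.

Yes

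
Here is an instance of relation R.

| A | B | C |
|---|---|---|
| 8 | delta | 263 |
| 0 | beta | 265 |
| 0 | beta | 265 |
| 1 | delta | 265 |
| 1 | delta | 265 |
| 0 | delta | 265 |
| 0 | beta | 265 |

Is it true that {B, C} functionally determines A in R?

(B=delta, C=263): 1 row → A = 8 ✓
(B=beta, C=265): 3 rows → A = 0, 0, 0 ✓
(B=delta, C=265): 3 rows → A takes values {1, 0} — violation
Two rows agree on {B, C} but differ on A, so {B, C} → A does not hold.

No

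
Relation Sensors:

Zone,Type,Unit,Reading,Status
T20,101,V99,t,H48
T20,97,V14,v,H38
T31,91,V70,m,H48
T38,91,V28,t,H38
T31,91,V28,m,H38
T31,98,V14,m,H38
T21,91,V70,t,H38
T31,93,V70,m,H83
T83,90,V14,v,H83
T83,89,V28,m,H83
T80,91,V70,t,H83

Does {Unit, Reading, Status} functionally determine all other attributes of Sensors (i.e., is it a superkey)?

All 11 rows have distinct {Unit, Reading, Status} values, so {Unit, Reading, Status} → (all attributes) holds and {Unit, Reading, Status} is a superkey.

Yes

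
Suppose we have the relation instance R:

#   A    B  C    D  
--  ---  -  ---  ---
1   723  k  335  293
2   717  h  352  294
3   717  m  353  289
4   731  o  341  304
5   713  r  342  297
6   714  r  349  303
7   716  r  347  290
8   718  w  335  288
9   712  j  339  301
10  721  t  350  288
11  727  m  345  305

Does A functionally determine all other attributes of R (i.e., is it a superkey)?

Rows 2 and 3 have the same A value A=717 but are distinct tuples, so A does not determine every attribute — not a superkey.

No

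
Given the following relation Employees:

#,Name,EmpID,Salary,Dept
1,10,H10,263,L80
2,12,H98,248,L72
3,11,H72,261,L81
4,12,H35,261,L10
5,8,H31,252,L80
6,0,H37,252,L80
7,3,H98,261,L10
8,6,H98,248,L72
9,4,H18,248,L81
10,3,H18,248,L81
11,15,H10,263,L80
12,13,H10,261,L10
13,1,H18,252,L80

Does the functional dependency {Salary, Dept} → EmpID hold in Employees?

(Salary=263, Dept=L80): rows 1, 11 → EmpID = H10, H10 ✓
(Salary=248, Dept=L72): rows 2, 8 → EmpID = H98, H98 ✓
(Salary=261, Dept=L81): row 3 → EmpID = H72 ✓
(Salary=261, Dept=L10): rows 4, 7, 12 → EmpID takes values {H35, H98, H10} — violation
(Salary=252, Dept=L80): rows 5, 6, 13 → EmpID takes values {H31, H37, H18} — violation
(Salary=248, Dept=L81): rows 9, 10 → EmpID = H18, H18 ✓
Two rows agree on {Salary, Dept} but differ on EmpID, so {Salary, Dept} → EmpID does not hold.

No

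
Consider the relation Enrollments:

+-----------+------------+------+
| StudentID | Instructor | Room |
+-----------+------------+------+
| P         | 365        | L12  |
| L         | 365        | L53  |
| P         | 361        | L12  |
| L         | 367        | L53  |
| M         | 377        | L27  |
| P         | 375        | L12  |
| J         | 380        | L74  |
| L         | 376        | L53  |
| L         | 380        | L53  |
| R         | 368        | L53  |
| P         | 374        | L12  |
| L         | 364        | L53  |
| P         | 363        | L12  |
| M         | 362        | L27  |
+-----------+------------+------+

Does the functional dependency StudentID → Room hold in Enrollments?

StudentID=P: 5 rows → Room = L12, L12, L12, L12, L12 ✓
StudentID=L: 5 rows → Room = L53, L53, L53, L53, L53 ✓
StudentID=M: 2 rows → Room = L27, L27 ✓
StudentID=J: 1 row → Room = L74 ✓
StudentID=R: 1 row → Room = L53 ✓
Every StudentID value is associated with a single Room value, so StudentID → Room holds.

Yes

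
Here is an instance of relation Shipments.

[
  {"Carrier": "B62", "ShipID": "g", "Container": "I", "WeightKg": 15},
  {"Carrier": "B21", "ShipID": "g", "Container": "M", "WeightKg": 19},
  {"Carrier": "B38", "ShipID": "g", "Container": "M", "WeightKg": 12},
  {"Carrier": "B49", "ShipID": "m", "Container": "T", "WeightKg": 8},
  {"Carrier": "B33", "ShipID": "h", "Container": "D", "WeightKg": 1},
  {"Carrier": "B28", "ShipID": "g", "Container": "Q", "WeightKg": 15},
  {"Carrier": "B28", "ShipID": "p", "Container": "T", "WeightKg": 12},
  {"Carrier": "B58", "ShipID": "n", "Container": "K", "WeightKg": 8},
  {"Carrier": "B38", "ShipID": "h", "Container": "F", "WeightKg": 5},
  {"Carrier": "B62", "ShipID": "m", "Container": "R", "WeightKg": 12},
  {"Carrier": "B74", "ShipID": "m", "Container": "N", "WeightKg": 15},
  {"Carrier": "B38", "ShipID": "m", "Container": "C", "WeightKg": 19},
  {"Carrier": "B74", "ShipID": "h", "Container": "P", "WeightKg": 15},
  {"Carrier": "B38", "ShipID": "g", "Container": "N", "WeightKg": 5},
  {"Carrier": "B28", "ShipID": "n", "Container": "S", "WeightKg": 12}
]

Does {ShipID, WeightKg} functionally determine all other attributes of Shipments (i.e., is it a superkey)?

Two distinct rows share (ShipID=g, WeightKg=15), so {ShipID, WeightKg} does not determine every attribute — not a superkey.

No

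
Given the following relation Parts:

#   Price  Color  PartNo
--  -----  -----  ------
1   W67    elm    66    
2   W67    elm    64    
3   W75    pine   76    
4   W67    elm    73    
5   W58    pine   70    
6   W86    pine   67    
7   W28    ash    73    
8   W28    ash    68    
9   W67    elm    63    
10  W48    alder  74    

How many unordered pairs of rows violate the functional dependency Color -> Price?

Color=elm: all 4 rows agree on Price — 0 pairs.
Color=pine: violating pairs (3,5), (3,6), (5,6) — 3 pairs.
Color=ash: all 2 rows agree on Price — 0 pairs.

3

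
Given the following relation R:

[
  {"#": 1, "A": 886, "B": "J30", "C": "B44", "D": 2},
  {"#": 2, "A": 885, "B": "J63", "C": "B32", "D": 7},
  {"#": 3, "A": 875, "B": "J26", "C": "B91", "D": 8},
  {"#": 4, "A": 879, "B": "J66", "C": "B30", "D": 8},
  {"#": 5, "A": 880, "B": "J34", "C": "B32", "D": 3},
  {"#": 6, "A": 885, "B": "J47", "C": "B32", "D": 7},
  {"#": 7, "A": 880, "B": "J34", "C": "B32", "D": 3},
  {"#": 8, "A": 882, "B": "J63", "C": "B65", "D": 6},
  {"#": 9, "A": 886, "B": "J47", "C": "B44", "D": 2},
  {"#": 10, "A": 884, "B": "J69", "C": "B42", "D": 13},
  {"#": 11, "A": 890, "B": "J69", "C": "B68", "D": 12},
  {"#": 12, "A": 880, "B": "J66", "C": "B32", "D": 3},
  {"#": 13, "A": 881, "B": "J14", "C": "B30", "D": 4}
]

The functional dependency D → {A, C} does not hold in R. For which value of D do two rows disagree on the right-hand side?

8

D=2: rows 1, 9 → {A,C} = (886, B44), (886, B44) ✓
D=7: rows 2, 6 → {A,C} = (885, B32), (885, B32) ✓
D=8: rows 3, 4 → {A,C} takes values {(875, B91), (879, B30)} — violation
D=3: rows 5, 7, 12 → {A,C} = (880, B32), (880, B32), (880, B32) ✓
D=6: row 8 → {A,C} = (882, B65) ✓
D=13: row 10 → {A,C} = (884, B42) ✓
D=12: row 11 → {A,C} = (890, B68) ✓
D=4: row 13 → {A,C} = (881, B30) ✓
The only D value with inconsistent RHS is D=8.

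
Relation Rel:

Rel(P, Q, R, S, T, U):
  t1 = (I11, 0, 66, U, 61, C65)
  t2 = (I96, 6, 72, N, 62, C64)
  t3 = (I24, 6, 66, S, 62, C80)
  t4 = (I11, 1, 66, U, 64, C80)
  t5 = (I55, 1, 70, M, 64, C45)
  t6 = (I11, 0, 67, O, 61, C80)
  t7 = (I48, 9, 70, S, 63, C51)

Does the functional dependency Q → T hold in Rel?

Yes

Q=0: rows 1, 6 → T = 61, 61 ✓
Q=6: rows 2, 3 → T = 62, 62 ✓
Q=1: rows 4, 5 → T = 64, 64 ✓
Q=9: row 7 → T = 63 ✓
Every Q value is associated with a single T value, so Q → T holds.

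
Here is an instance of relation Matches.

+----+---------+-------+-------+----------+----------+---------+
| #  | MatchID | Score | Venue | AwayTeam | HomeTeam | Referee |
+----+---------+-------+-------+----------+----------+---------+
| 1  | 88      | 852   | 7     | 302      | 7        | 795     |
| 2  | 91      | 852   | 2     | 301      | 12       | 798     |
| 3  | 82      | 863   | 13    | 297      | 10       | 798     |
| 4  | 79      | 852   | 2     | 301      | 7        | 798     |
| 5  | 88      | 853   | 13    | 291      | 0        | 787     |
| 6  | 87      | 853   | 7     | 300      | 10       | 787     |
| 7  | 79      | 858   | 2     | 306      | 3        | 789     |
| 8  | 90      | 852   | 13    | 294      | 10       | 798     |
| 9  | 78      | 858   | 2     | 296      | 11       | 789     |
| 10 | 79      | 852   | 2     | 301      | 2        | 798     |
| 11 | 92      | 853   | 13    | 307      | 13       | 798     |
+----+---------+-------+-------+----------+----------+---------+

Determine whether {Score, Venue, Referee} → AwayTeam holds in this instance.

No

(Score=852, Venue=7, Referee=795): row 1 → AwayTeam = 302 ✓
(Score=852, Venue=2, Referee=798): rows 2, 4, 10 → AwayTeam = 301, 301, 301 ✓
(Score=863, Venue=13, Referee=798): row 3 → AwayTeam = 297 ✓
(Score=853, Venue=13, Referee=787): row 5 → AwayTeam = 291 ✓
(Score=853, Venue=7, Referee=787): row 6 → AwayTeam = 300 ✓
(Score=858, Venue=2, Referee=789): rows 7, 9 → AwayTeam takes values {306, 296} — violation
(Score=852, Venue=13, Referee=798): row 8 → AwayTeam = 294 ✓
(Score=853, Venue=13, Referee=798): row 11 → AwayTeam = 307 ✓
Two rows agree on {Score, Venue, Referee} but differ on AwayTeam, so {Score, Venue, Referee} → AwayTeam does not hold.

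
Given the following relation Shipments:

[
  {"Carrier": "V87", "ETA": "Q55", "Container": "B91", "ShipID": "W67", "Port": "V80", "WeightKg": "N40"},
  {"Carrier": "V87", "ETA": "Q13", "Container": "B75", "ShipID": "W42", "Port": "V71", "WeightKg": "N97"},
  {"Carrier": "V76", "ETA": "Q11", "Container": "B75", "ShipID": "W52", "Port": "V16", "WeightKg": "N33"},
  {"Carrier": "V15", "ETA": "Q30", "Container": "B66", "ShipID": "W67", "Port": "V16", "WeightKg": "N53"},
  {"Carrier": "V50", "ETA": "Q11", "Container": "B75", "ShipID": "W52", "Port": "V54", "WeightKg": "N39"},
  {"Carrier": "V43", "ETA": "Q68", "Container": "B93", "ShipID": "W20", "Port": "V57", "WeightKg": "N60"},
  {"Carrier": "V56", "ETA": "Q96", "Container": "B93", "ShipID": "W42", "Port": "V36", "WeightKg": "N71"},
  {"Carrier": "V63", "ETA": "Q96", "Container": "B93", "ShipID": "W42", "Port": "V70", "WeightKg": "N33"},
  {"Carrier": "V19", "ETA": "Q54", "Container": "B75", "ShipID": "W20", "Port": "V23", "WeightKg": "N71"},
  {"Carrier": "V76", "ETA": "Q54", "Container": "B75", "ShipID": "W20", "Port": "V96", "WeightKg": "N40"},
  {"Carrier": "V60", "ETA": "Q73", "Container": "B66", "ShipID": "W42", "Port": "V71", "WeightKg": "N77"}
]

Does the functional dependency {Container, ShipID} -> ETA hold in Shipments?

Yes

(Container=B91, ShipID=W67): 1 row → ETA = Q55 ✓
(Container=B75, ShipID=W42): 1 row → ETA = Q13 ✓
(Container=B75, ShipID=W52): 2 rows → ETA = Q11, Q11 ✓
(Container=B66, ShipID=W67): 1 row → ETA = Q30 ✓
(Container=B93, ShipID=W20): 1 row → ETA = Q68 ✓
(Container=B93, ShipID=W42): 2 rows → ETA = Q96, Q96 ✓
(Container=B75, ShipID=W20): 2 rows → ETA = Q54, Q54 ✓
(Container=B66, ShipID=W42): 1 row → ETA = Q73 ✓
Every {Container, ShipID} value is associated with a single ETA value, so {Container, ShipID} -> ETA holds.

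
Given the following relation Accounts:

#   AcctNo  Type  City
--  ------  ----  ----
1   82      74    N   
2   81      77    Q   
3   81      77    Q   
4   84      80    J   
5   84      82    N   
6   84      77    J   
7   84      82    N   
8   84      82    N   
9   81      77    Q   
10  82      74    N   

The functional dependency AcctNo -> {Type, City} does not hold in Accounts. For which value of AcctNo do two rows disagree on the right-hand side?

84

AcctNo=82: rows 1, 10 → {Type,City} = (74, N), (74, N) ✓
AcctNo=81: rows 2, 3, 9 → {Type,City} = (77, Q), (77, Q), (77, Q) ✓
AcctNo=84: rows 4, 5, 6, 7, 8 → {Type,City} takes values {(80, J), (82, N), (77, J)} — violation
The only AcctNo value with inconsistent RHS is AcctNo=84.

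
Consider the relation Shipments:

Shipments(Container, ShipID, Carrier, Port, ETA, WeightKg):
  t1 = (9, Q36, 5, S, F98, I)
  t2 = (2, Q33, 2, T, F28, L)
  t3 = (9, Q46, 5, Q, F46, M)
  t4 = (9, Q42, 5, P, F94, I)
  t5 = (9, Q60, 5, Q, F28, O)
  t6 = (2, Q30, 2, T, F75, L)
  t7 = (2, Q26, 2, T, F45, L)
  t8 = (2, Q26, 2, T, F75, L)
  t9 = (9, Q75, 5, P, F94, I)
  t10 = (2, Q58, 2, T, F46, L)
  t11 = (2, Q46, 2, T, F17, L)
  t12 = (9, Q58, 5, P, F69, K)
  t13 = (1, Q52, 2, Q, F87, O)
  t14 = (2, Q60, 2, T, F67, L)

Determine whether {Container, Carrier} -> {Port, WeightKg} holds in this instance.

(Container=9, Carrier=5): rows 1, 3, 4, 5, 9, 12 → {Port,WeightKg} takes values {(S, I), (Q, M), (P, I), (Q, O), (P, K)} — violation
(Container=2, Carrier=2): rows 2, 6, 7, 8, 10, 11, 14 → {Port,WeightKg} = (T, L), (T, L), (T, L), (T, L), (T, L), (T, L), (T, L) ✓
(Container=1, Carrier=2): row 13 → {Port,WeightKg} = (Q, O) ✓
Two rows agree on {Container, Carrier} but differ on {Port, WeightKg}, so {Container, Carrier} -> {Port, WeightKg} does not hold.

No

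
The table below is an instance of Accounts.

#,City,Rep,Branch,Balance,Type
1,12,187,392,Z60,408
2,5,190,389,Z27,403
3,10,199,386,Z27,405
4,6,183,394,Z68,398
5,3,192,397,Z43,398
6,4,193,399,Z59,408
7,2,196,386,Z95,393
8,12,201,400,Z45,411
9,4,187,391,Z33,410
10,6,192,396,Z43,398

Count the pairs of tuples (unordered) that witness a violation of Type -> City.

3

Type=408: violating pairs (1,6) — 1 pair.
Type=398: violating pairs (4,5), (5,10) — 2 pairs.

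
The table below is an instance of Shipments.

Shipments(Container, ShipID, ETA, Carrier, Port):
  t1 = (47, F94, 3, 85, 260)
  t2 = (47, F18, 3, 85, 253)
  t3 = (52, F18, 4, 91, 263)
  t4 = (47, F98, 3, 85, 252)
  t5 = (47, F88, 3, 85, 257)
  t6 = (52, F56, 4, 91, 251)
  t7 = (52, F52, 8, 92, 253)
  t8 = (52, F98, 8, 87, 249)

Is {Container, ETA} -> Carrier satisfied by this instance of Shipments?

No

(Container=47, ETA=3): rows 1, 2, 4, 5 → Carrier = 85, 85, 85, 85 ✓
(Container=52, ETA=4): rows 3, 6 → Carrier = 91, 91 ✓
(Container=52, ETA=8): rows 7, 8 → Carrier takes values {92, 87} — violation
Two rows agree on {Container, ETA} but differ on Carrier, so {Container, ETA} -> Carrier does not hold.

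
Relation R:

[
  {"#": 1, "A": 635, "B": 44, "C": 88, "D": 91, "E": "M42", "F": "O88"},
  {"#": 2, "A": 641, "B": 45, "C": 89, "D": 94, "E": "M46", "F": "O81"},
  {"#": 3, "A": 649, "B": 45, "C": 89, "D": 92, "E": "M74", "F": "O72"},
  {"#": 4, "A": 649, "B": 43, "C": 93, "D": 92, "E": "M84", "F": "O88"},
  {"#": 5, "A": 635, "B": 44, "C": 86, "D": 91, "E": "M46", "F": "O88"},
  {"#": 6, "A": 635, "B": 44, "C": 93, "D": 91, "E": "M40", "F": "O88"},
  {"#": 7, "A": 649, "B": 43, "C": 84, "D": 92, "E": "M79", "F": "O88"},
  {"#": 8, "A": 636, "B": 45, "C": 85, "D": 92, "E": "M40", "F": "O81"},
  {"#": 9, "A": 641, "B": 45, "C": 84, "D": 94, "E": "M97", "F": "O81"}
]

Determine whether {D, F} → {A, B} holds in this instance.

(D=91, F=O88): rows 1, 5, 6 → {A,B} = (635, 44), (635, 44), (635, 44) ✓
(D=94, F=O81): rows 2, 9 → {A,B} = (641, 45), (641, 45) ✓
(D=92, F=O72): row 3 → {A,B} = (649, 45) ✓
(D=92, F=O88): rows 4, 7 → {A,B} = (649, 43), (649, 43) ✓
(D=92, F=O81): row 8 → {A,B} = (636, 45) ✓
Every {D, F} value is associated with a single {A, B} value, so {D, F} → {A, B} holds.

Yes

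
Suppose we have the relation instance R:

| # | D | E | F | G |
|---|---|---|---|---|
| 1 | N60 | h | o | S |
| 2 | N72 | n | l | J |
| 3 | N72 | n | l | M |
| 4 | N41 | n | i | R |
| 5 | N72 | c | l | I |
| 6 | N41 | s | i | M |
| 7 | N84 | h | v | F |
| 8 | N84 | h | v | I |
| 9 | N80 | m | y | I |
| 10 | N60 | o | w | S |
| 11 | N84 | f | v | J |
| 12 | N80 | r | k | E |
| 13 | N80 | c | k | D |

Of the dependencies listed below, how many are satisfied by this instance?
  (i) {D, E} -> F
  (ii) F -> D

2

(i) {D, E} -> F: every LHS value maps to a single RHS value — holds.
(ii) F -> D: every LHS value maps to a single RHS value — holds.
2 of the 2 dependencies hold.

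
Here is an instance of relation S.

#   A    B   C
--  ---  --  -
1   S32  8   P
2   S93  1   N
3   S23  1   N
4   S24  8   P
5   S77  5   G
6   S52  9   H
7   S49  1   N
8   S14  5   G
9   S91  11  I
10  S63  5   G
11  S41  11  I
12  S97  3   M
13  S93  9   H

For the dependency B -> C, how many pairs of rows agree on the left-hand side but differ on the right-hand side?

0

B=8: all 2 rows agree on C — 0 pairs.
B=1: all 3 rows agree on C — 0 pairs.
B=5: all 3 rows agree on C — 0 pairs.
B=9: all 2 rows agree on C — 0 pairs.
B=11: all 2 rows agree on C — 0 pairs.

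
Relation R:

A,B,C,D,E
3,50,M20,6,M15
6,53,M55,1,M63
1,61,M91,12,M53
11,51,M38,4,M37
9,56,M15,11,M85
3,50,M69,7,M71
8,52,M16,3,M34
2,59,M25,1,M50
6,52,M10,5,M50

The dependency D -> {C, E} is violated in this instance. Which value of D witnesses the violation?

D=6: 1 row → {C,E} = (M20, M15) ✓
D=1: 2 rows → {C,E} takes values {(M55, M63), (M25, M50)} — violation
D=12: 1 row → {C,E} = (M91, M53) ✓
D=4: 1 row → {C,E} = (M38, M37) ✓
D=11: 1 row → {C,E} = (M15, M85) ✓
D=7: 1 row → {C,E} = (M69, M71) ✓
D=3: 1 row → {C,E} = (M16, M34) ✓
D=5: 1 row → {C,E} = (M10, M50) ✓
The only D value with inconsistent RHS is D=1.

1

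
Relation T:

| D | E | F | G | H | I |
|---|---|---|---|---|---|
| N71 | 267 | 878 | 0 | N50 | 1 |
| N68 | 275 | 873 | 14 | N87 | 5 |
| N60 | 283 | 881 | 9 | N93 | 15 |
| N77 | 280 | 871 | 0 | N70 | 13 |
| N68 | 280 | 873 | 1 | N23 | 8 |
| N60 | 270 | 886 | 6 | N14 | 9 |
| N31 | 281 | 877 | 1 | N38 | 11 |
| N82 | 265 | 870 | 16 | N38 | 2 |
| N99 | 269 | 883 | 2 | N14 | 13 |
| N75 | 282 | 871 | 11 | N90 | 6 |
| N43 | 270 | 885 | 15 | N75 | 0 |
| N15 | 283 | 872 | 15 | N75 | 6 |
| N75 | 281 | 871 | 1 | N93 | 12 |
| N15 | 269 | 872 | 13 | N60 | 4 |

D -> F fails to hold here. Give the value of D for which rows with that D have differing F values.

D=N71: 1 row → F = 878 ✓
D=N68: 2 rows → F = 873, 873 ✓
D=N60: 2 rows → F takes values {881, 886} — violation
D=N77: 1 row → F = 871 ✓
D=N31: 1 row → F = 877 ✓
D=N82: 1 row → F = 870 ✓
D=N99: 1 row → F = 883 ✓
D=N75: 2 rows → F = 871, 871 ✓
D=N43: 1 row → F = 885 ✓
D=N15: 2 rows → F = 872, 872 ✓
The only D value with inconsistent F is D=N60.

N60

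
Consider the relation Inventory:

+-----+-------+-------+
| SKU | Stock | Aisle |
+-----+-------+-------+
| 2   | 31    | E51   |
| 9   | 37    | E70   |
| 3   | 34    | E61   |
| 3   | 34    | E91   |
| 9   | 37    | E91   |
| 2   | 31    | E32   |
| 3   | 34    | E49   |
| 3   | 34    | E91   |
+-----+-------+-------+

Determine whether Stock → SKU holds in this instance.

Yes

Stock=31: 2 rows → SKU = 2, 2 ✓
Stock=37: 2 rows → SKU = 9, 9 ✓
Stock=34: 4 rows → SKU = 3, 3, 3, 3 ✓
Every Stock value is associated with a single SKU value, so Stock → SKU holds.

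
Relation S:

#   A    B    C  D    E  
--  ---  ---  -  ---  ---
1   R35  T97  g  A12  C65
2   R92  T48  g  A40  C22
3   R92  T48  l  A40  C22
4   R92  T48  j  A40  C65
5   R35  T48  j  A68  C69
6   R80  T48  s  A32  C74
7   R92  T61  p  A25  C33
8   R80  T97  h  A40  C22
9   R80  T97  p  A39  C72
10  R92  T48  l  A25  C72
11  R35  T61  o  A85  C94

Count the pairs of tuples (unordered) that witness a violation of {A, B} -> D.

4

(A=R92, B=T48): violating pairs (2,10), (3,10), (4,10) — 3 pairs.
(A=R80, B=T97): violating pairs (8,9) — 1 pair.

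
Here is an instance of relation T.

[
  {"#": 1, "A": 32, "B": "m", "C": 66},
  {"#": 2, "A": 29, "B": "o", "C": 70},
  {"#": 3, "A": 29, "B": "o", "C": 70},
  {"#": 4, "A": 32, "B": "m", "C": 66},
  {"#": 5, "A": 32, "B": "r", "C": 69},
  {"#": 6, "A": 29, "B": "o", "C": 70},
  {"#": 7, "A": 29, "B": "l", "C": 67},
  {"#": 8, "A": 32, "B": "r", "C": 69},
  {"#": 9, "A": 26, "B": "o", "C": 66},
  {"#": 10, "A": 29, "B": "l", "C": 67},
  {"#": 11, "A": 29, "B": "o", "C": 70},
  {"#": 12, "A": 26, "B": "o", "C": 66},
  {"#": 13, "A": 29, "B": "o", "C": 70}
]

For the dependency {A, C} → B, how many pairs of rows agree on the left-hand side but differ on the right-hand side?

0

(A=32, C=66): all 2 rows agree on B — 0 pairs.
(A=29, C=70): all 5 rows agree on B — 0 pairs.
(A=32, C=69): all 2 rows agree on B — 0 pairs.
(A=29, C=67): all 2 rows agree on B — 0 pairs.
(A=26, C=66): all 2 rows agree on B — 0 pairs.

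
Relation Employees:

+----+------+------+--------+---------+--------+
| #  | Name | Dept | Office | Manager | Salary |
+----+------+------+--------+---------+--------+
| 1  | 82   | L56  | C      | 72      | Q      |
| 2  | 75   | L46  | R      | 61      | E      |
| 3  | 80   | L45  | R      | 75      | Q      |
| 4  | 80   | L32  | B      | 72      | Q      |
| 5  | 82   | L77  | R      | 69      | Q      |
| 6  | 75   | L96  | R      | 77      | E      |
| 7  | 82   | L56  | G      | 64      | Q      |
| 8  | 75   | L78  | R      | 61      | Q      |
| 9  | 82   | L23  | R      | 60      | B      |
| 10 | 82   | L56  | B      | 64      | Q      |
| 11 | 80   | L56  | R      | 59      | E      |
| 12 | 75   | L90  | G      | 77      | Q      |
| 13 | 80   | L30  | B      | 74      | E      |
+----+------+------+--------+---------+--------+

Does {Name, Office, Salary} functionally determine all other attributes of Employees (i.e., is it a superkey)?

Rows 2 and 6 have the same {Name, Office, Salary} value (Name=75, Office=R, Salary=E) but are distinct tuples, so {Name, Office, Salary} does not determine every attribute — not a superkey.

No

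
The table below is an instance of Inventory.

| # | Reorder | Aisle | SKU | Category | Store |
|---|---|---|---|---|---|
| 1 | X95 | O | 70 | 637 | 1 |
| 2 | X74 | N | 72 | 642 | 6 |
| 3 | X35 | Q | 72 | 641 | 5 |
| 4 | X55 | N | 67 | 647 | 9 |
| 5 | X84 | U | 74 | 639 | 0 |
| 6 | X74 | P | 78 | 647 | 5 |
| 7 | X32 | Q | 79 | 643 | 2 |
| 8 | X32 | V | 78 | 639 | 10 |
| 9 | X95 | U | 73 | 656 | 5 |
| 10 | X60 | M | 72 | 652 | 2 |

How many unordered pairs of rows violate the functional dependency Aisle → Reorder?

3

Aisle=N: violating pairs (2,4) — 1 pair.
Aisle=Q: violating pairs (3,7) — 1 pair.
Aisle=U: violating pairs (5,9) — 1 pair.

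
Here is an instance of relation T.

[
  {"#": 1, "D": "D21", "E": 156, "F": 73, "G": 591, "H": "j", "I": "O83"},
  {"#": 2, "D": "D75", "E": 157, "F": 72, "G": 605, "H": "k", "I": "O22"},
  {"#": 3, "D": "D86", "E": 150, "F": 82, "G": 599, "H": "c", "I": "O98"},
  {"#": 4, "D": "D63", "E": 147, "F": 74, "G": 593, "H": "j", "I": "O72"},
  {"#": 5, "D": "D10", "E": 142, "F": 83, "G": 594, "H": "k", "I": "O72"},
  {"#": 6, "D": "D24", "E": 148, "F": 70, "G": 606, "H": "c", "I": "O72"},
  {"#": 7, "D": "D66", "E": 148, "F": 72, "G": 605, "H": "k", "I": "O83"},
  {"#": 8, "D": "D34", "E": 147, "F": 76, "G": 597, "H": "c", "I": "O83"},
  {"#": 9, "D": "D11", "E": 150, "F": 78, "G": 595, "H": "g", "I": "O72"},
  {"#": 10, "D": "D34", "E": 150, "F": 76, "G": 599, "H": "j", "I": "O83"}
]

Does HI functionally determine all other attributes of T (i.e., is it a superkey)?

No

Rows 1 and 10 have the same HI value (H=j, I=O83) but are distinct tuples, so HI does not determine every attribute — not a superkey.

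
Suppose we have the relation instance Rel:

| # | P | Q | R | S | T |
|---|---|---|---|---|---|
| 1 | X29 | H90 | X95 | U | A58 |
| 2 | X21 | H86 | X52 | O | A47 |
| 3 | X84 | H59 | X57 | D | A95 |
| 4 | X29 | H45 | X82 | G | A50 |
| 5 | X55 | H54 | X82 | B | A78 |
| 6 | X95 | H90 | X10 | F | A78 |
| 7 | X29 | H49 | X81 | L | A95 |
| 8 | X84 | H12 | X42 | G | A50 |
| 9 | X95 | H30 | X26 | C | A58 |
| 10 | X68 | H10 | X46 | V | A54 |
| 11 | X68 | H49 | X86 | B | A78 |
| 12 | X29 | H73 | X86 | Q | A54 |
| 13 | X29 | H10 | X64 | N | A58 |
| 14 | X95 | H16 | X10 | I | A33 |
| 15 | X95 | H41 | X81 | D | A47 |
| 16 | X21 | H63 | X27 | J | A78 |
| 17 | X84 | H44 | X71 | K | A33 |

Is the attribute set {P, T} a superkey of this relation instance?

No

Rows 1 and 13 have the same {P, T} value (P=X29, T=A58) but are distinct tuples, so {P, T} does not determine every attribute — not a superkey.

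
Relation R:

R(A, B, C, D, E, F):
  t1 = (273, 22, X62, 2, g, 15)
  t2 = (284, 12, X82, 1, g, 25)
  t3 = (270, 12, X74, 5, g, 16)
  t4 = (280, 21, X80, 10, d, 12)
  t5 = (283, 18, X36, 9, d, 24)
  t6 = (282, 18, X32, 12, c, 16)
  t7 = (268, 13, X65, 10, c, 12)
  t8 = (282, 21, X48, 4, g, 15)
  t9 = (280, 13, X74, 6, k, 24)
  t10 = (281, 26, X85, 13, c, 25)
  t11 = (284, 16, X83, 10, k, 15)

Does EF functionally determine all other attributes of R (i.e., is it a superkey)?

Rows 1 and 8 have the same EF value (E=g, F=15) but are distinct tuples, so EF does not determine every attribute — not a superkey.

No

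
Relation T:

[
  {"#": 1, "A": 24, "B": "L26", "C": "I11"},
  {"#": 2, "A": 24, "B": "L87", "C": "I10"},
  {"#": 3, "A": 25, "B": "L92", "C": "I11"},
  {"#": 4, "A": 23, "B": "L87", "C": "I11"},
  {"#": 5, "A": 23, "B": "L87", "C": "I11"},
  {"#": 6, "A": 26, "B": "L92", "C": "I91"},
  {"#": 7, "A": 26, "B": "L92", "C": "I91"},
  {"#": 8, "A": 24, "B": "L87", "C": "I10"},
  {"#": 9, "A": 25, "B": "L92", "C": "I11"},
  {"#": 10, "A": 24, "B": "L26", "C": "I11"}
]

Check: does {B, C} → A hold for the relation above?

Yes

(B=L26, C=I11): rows 1, 10 → A = 24, 24 ✓
(B=L87, C=I10): rows 2, 8 → A = 24, 24 ✓
(B=L92, C=I11): rows 3, 9 → A = 25, 25 ✓
(B=L87, C=I11): rows 4, 5 → A = 23, 23 ✓
(B=L92, C=I91): rows 6, 7 → A = 26, 26 ✓
Every {B, C} value is associated with a single A value, so {B, C} → A holds.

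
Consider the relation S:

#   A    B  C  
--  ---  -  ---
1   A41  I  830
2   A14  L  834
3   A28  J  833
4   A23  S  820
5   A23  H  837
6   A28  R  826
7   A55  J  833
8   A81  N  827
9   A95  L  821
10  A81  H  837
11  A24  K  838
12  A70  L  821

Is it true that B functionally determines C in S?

No

B=I: row 1 → C = 830 ✓
B=L: rows 2, 9, 12 → C takes values {834, 821} — violation
B=J: rows 3, 7 → C = 833, 833 ✓
B=S: row 4 → C = 820 ✓
B=H: rows 5, 10 → C = 837, 837 ✓
B=R: row 6 → C = 826 ✓
B=N: row 8 → C = 827 ✓
B=K: row 11 → C = 838 ✓
Two rows agree on B but differ on C, so B -> C does not hold.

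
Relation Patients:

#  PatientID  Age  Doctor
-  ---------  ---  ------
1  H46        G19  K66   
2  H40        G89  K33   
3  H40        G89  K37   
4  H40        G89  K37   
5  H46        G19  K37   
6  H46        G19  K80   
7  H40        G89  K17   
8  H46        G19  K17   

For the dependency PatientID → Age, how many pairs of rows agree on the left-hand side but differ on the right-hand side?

0

PatientID=H46: all 4 rows agree on Age — 0 pairs.
PatientID=H40: all 4 rows agree on Age — 0 pairs.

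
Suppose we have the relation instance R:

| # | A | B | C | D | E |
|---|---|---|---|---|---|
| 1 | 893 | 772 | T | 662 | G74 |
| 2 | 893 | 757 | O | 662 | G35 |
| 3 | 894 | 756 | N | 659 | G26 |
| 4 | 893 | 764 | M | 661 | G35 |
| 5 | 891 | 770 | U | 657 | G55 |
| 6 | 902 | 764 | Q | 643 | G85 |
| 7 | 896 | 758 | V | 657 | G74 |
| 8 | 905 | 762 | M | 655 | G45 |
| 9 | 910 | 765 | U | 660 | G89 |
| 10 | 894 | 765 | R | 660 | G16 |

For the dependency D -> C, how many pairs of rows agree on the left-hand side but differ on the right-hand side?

3

D=662: violating pairs (1,2) — 1 pair.
D=657: violating pairs (5,7) — 1 pair.
D=660: violating pairs (9,10) — 1 pair.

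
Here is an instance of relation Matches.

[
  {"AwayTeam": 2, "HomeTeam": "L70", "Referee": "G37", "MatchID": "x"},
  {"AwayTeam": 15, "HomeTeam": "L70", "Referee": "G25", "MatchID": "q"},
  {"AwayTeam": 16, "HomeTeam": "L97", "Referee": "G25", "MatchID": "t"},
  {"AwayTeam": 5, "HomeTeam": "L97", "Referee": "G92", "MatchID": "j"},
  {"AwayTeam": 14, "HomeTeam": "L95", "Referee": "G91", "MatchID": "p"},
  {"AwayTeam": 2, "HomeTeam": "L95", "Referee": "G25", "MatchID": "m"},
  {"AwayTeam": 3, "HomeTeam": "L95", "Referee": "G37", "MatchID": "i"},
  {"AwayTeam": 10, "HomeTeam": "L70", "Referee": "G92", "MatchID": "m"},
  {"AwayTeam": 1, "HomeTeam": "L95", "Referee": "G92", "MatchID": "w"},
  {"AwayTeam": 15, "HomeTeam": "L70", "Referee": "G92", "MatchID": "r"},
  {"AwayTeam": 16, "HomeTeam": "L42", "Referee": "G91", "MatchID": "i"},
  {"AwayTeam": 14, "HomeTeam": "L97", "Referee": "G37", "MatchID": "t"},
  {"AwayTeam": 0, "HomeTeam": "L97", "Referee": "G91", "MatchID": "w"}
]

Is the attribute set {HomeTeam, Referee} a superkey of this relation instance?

No

Two distinct rows share (HomeTeam=L70, Referee=G92), so {HomeTeam, Referee} does not determine every attribute — not a superkey.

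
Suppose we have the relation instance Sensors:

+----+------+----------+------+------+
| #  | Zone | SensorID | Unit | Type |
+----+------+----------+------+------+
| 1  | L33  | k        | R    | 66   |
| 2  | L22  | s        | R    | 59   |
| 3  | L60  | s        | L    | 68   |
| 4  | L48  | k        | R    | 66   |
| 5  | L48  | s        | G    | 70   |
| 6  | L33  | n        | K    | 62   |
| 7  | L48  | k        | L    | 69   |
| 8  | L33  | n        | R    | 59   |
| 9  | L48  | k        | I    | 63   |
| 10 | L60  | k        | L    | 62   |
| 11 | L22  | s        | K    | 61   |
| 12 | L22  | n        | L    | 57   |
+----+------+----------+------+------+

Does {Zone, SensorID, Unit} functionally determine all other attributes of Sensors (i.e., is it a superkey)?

All 12 rows have distinct {Zone, SensorID, Unit} values, so {Zone, SensorID, Unit} → (all attributes) holds and {Zone, SensorID, Unit} is a superkey.

Yes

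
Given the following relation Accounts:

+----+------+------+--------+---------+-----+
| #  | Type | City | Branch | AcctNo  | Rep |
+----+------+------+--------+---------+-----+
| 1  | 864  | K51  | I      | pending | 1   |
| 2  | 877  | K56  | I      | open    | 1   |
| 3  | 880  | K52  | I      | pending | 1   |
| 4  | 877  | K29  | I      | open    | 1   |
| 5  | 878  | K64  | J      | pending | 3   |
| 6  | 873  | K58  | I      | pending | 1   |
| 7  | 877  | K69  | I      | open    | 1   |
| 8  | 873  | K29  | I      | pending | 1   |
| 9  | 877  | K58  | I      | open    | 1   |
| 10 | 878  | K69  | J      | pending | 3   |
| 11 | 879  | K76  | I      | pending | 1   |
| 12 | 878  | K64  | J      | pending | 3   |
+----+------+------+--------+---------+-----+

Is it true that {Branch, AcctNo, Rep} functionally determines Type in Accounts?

No

(Branch=I, AcctNo=pending, Rep=1): rows 1, 3, 6, 8, 11 → Type takes values {864, 880, 873, 879} — violation
(Branch=I, AcctNo=open, Rep=1): rows 2, 4, 7, 9 → Type = 877, 877, 877, 877 ✓
(Branch=J, AcctNo=pending, Rep=3): rows 5, 10, 12 → Type = 878, 878, 878 ✓
Two rows agree on {Branch, AcctNo, Rep} but differ on Type, so {Branch, AcctNo, Rep} -> Type does not hold.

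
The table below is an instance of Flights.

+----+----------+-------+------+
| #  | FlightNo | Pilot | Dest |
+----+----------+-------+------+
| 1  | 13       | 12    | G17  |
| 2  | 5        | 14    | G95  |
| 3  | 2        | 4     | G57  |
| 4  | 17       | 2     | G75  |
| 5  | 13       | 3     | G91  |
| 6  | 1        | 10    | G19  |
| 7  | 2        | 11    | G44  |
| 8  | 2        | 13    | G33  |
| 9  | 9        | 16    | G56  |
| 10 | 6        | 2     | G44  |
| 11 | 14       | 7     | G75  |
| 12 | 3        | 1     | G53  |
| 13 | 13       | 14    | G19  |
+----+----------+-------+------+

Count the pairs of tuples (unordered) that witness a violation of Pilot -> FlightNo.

2

Pilot=14: violating pairs (2,13) — 1 pair.
Pilot=2: violating pairs (4,10) — 1 pair.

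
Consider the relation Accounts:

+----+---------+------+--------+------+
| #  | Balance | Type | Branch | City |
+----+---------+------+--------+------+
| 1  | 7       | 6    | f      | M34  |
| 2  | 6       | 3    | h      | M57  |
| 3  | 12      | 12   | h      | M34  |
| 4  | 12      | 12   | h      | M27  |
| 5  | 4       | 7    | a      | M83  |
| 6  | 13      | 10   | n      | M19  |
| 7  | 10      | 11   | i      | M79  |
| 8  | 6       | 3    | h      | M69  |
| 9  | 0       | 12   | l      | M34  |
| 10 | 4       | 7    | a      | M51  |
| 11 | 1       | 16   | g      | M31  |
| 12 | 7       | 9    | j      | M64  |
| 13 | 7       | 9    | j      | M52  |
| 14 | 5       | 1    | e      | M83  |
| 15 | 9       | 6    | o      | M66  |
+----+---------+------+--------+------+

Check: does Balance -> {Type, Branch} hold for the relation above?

No

Balance=7: rows 1, 12, 13 → {Type,Branch} takes values {(6, f), (9, j)} — violation
Balance=6: rows 2, 8 → {Type,Branch} = (3, h), (3, h) ✓
Balance=12: rows 3, 4 → {Type,Branch} = (12, h), (12, h) ✓
Balance=4: rows 5, 10 → {Type,Branch} = (7, a), (7, a) ✓
Balance=13: row 6 → {Type,Branch} = (10, n) ✓
Balance=10: row 7 → {Type,Branch} = (11, i) ✓
Balance=0: row 9 → {Type,Branch} = (12, l) ✓
Balance=1: row 11 → {Type,Branch} = (16, g) ✓
Balance=5: row 14 → {Type,Branch} = (1, e) ✓
Balance=9: row 15 → {Type,Branch} = (6, o) ✓
Two rows agree on Balance but differ on {Type, Branch}, so Balance -> {Type, Branch} does not hold.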